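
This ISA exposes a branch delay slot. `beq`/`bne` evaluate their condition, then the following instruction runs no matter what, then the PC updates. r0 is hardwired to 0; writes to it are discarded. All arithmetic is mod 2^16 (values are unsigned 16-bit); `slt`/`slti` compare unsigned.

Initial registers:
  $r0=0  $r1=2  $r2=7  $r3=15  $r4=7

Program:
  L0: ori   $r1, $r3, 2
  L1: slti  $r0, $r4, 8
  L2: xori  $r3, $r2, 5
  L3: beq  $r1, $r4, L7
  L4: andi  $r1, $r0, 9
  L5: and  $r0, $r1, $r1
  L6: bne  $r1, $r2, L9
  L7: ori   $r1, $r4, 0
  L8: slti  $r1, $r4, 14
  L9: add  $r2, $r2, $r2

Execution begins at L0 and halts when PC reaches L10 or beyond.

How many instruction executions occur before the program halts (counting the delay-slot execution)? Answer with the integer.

9

PC=0  ori   $r1, $r3, 2      | $r0=0 $r1=15 $r2=7 $r3=15 $r4=7
PC=1  slti  $r0, $r4, 8      | $r0=0 $r1=15 $r2=7 $r3=15 $r4=7
PC=2  xori  $r3, $r2, 5      | $r0=0 $r1=15 $r2=7 $r3=2 $r4=7
PC=3  beq  $r1, $r4, L7      | $r0=0 $r1=15 $r2=7 $r3=2 $r4=7  [not taken]
PC=4  andi  $r1, $r0, 9      | $r0=0 $r1=0 $r2=7 $r3=2 $r4=7
PC=5  and  $r0, $r1, $r1     | $r0=0 $r1=0 $r2=7 $r3=2 $r4=7
PC=6  bne  $r1, $r2, L9      | $r0=0 $r1=0 $r2=7 $r3=2 $r4=7  [TAKEN]
PC=7  ori   $r1, $r4, 0      | $r0=0 $r1=7 $r2=7 $r3=2 $r4=7
PC=9  add  $r2, $r2, $r2     | $r0=0 $r1=7 $r2=14 $r3=2 $r4=7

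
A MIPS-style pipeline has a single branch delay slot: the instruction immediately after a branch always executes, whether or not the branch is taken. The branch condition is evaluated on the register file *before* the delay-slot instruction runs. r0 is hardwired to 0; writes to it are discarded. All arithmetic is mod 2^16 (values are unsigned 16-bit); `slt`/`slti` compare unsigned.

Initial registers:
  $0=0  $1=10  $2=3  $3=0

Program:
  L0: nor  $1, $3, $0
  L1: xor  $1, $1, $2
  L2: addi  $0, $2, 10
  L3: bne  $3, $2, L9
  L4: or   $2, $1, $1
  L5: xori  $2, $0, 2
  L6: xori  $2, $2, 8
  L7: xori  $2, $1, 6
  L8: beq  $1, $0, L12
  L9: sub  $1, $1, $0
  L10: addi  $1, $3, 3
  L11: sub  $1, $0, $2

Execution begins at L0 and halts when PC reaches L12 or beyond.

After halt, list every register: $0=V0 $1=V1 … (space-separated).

$0=0 $1=4 $2=65532 $3=0

PC=0  nor  $1, $3, $0        | $0=0 $1=65535 $2=3 $3=0
PC=1  xor  $1, $1, $2        | $0=0 $1=65532 $2=3 $3=0
PC=2  addi  $0, $2, 10       | $0=0 $1=65532 $2=3 $3=0
PC=3  bne  $3, $2, L9        | $0=0 $1=65532 $2=3 $3=0  [TAKEN]
PC=4  or   $2, $1, $1        | $0=0 $1=65532 $2=65532 $3=0
PC=9  sub  $1, $1, $0        | $0=0 $1=65532 $2=65532 $3=0
PC=10 addi  $1, $3, 3        | $0=0 $1=3 $2=65532 $3=0
PC=11 sub  $1, $0, $2        | $0=0 $1=4 $2=65532 $3=0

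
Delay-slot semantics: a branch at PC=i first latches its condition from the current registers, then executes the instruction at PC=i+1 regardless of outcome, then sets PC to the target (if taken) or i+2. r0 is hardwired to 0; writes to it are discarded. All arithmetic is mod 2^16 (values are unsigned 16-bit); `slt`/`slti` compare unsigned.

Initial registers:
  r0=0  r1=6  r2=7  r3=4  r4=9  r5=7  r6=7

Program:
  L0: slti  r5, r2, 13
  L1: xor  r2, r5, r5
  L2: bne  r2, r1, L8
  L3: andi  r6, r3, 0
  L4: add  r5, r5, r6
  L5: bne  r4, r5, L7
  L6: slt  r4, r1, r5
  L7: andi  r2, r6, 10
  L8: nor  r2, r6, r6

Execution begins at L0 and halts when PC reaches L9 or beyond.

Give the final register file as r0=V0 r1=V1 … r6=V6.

r0=0 r1=6 r2=65535 r3=4 r4=9 r5=1 r6=0

[0] slti  r5, r2, 13  →  {r0:0, r1:6, r2:7, r3:4, r4:9, r5:1, r6:7}
[1] xor  r2, r5, r5  →  {r0:0, r1:6, r2:0, r3:4, r4:9, r5:1, r6:7}
[2] bne  r2, r1, L8  →  {r0:0, r1:6, r2:0, r3:4, r4:9, r5:1, r6:7}  ⟨branch taken⟩
[3] andi  r6, r3, 0  →  {r0:0, r1:6, r2:0, r3:4, r4:9, r5:1, r6:0}
[8] nor  r2, r6, r6  →  {r0:0, r1:6, r2:65535, r3:4, r4:9, r5:1, r6:0}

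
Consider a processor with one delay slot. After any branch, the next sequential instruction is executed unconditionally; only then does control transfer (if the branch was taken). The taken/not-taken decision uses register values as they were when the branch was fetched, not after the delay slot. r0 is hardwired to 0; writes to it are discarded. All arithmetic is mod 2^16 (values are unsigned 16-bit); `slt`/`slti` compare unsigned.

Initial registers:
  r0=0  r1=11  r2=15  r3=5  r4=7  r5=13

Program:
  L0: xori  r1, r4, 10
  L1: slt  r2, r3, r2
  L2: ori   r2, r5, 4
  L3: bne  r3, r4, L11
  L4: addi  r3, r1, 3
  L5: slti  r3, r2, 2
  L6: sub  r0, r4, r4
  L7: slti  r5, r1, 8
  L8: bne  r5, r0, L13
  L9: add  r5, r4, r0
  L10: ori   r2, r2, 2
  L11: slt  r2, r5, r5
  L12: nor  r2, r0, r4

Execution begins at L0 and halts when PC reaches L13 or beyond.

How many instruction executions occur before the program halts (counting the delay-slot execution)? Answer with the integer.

  step pc=0: xori  r1, r4, 10  regs=(0,13,15,5,7,13)
  step pc=1: slt  r2, r3, r2  regs=(0,13,1,5,7,13)
  step pc=2: ori   r2, r5, 4  regs=(0,13,13,5,7,13)
  step pc=3: bne  r3, r4, L11  cond=T  regs=(0,13,13,5,7,13)
  step pc=4: addi  r3, r1, 3  regs=(0,13,13,16,7,13)
  step pc=11: slt  r2, r5, r5  regs=(0,13,0,16,7,13)
  step pc=12: nor  r2, r0, r4  regs=(0,13,65528,16,7,13)

7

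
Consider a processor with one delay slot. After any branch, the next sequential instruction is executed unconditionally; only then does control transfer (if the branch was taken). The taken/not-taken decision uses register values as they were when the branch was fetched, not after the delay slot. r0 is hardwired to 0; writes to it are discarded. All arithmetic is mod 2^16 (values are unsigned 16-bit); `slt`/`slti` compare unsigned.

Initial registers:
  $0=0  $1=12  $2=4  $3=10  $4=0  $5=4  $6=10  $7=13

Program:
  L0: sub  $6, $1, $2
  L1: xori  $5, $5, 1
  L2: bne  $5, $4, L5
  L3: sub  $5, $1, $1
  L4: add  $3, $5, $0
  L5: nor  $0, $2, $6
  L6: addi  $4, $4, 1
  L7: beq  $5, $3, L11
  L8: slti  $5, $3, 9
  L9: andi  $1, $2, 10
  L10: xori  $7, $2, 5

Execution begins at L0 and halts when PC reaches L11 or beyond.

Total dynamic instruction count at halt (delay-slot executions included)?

10

PC=0  sub  $6, $1, $2        | $0=0 $1=12 $2=4 $3=10 $4=0 $5=4 $6=8 $7=13
PC=1  xori  $5, $5, 1        | $0=0 $1=12 $2=4 $3=10 $4=0 $5=5 $6=8 $7=13
PC=2  bne  $5, $4, L5        | $0=0 $1=12 $2=4 $3=10 $4=0 $5=5 $6=8 $7=13  [TAKEN]
PC=3  sub  $5, $1, $1        | $0=0 $1=12 $2=4 $3=10 $4=0 $5=0 $6=8 $7=13
PC=5  nor  $0, $2, $6        | $0=0 $1=12 $2=4 $3=10 $4=0 $5=0 $6=8 $7=13
PC=6  addi  $4, $4, 1        | $0=0 $1=12 $2=4 $3=10 $4=1 $5=0 $6=8 $7=13
PC=7  beq  $5, $3, L11       | $0=0 $1=12 $2=4 $3=10 $4=1 $5=0 $6=8 $7=13  [not taken]
PC=8  slti  $5, $3, 9        | $0=0 $1=12 $2=4 $3=10 $4=1 $5=0 $6=8 $7=13
PC=9  andi  $1, $2, 10       | $0=0 $1=0 $2=4 $3=10 $4=1 $5=0 $6=8 $7=13
PC=10 xori  $7, $2, 5        | $0=0 $1=0 $2=4 $3=10 $4=1 $5=0 $6=8 $7=1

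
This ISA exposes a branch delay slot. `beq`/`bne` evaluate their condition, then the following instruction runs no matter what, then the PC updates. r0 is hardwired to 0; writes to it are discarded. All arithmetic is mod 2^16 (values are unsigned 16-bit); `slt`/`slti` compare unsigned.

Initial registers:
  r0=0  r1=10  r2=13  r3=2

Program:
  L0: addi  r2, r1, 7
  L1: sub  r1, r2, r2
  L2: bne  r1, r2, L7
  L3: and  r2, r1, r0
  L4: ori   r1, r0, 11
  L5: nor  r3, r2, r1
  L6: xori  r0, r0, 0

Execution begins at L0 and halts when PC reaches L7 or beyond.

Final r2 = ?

  step pc=0: addi  r2, r1, 7  regs=(0,10,17,2)
  step pc=1: sub  r1, r2, r2  regs=(0,0,17,2)
  step pc=2: bne  r1, r2, L7  cond=T  regs=(0,0,17,2)
  step pc=3: and  r2, r1, r0  regs=(0,0,0,2)

0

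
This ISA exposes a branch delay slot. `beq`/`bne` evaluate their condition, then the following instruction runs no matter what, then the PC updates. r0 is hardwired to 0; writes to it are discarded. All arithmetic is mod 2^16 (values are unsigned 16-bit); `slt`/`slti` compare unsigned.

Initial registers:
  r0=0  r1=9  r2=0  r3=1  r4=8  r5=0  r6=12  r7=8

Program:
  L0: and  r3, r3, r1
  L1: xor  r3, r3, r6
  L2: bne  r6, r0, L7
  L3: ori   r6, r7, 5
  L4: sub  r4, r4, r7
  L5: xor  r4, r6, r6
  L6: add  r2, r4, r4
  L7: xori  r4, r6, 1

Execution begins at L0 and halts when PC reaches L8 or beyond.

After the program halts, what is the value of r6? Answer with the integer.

PC=0  and  r3, r3, r1        | r0=0 r1=9 r2=0 r3=1 r4=8 r5=0 r6=12 r7=8
PC=1  xor  r3, r3, r6        | r0=0 r1=9 r2=0 r3=13 r4=8 r5=0 r6=12 r7=8
PC=2  bne  r6, r0, L7        | r0=0 r1=9 r2=0 r3=13 r4=8 r5=0 r6=12 r7=8  [TAKEN]
PC=3  ori   r6, r7, 5        | r0=0 r1=9 r2=0 r3=13 r4=8 r5=0 r6=13 r7=8
PC=7  xori  r4, r6, 1        | r0=0 r1=9 r2=0 r3=13 r4=12 r5=0 r6=13 r7=8

13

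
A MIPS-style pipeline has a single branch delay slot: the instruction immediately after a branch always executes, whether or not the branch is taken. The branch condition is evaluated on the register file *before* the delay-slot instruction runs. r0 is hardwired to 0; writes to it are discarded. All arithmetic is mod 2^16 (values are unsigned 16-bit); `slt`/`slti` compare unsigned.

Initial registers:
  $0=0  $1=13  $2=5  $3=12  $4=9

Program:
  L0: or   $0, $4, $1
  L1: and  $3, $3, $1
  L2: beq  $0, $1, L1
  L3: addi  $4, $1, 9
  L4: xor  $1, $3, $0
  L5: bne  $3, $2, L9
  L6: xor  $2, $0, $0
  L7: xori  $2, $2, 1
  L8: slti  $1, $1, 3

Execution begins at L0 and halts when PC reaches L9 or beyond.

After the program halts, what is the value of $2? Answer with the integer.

0

#0 or   $0, $4, $1 ; 0/13/5/12/9
#1 and  $3, $3, $1 ; 0/13/5/12/9
#2 beq  $0, $1, L1 ; 0/13/5/12/9 ; →fallthru
#3 addi  $4, $1, 9 ; 0/13/5/12/22
#4 xor  $1, $3, $0 ; 0/12/5/12/22
#5 bne  $3, $2, L9 ; 0/12/5/12/22 ; →target
#6 xor  $2, $0, $0 ; 0/12/0/12/22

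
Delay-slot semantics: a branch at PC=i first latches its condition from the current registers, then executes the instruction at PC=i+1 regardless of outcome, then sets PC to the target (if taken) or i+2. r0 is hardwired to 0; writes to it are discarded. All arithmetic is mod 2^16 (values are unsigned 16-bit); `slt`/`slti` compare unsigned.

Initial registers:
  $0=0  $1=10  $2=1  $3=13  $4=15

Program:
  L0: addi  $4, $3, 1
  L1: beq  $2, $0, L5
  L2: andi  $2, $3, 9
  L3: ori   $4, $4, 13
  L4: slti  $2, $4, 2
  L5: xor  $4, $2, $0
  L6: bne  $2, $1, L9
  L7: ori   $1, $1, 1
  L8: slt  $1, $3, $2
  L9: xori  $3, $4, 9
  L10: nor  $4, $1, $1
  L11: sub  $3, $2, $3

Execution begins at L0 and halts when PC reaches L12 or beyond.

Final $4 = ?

PC=0  addi  $4, $3, 1        | $0=0 $1=10 $2=1 $3=13 $4=14
PC=1  beq  $2, $0, L5        | $0=0 $1=10 $2=1 $3=13 $4=14  [not taken]
PC=2  andi  $2, $3, 9        | $0=0 $1=10 $2=9 $3=13 $4=14
PC=3  ori   $4, $4, 13       | $0=0 $1=10 $2=9 $3=13 $4=15
PC=4  slti  $2, $4, 2        | $0=0 $1=10 $2=0 $3=13 $4=15
PC=5  xor  $4, $2, $0        | $0=0 $1=10 $2=0 $3=13 $4=0
PC=6  bne  $2, $1, L9        | $0=0 $1=10 $2=0 $3=13 $4=0  [TAKEN]
PC=7  ori   $1, $1, 1        | $0=0 $1=11 $2=0 $3=13 $4=0
PC=9  xori  $3, $4, 9        | $0=0 $1=11 $2=0 $3=9 $4=0
PC=10 nor  $4, $1, $1        | $0=0 $1=11 $2=0 $3=9 $4=65524
PC=11 sub  $3, $2, $3        | $0=0 $1=11 $2=0 $3=65527 $4=65524

65524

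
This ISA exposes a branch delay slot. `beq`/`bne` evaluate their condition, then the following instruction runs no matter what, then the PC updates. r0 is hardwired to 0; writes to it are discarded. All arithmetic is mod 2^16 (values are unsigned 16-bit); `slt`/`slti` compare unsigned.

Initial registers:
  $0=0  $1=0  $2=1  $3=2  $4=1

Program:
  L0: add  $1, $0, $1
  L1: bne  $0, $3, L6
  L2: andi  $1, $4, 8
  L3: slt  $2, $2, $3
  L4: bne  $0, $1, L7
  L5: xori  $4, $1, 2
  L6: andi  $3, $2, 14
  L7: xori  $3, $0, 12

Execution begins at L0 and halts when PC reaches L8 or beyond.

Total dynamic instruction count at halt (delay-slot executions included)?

5

[0] add  $1, $0, $1  →  {$0:0, $1:0, $2:1, $3:2, $4:1}
[1] bne  $0, $3, L6  →  {$0:0, $1:0, $2:1, $3:2, $4:1}  ⟨branch taken⟩
[2] andi  $1, $4, 8  →  {$0:0, $1:0, $2:1, $3:2, $4:1}
[6] andi  $3, $2, 14  →  {$0:0, $1:0, $2:1, $3:0, $4:1}
[7] xori  $3, $0, 12  →  {$0:0, $1:0, $2:1, $3:12, $4:1}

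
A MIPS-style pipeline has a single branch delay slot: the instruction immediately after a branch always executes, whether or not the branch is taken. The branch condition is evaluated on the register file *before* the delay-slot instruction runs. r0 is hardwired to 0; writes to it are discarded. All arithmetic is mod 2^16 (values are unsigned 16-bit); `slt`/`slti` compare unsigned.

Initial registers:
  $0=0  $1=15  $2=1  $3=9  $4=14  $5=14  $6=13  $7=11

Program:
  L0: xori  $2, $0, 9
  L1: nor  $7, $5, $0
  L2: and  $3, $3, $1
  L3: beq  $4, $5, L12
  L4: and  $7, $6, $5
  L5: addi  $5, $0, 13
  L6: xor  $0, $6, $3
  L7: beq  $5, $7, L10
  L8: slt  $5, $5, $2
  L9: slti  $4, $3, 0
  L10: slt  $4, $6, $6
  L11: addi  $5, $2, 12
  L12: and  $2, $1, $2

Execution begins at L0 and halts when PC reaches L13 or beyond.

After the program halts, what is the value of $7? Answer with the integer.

#0 xori  $2, $0, 9 ; 0/15/9/9/14/14/13/11
#1 nor  $7, $5, $0 ; 0/15/9/9/14/14/13/65521
#2 and  $3, $3, $1 ; 0/15/9/9/14/14/13/65521
#3 beq  $4, $5, L12 ; 0/15/9/9/14/14/13/65521 ; →target
#4 and  $7, $6, $5 ; 0/15/9/9/14/14/13/12
#12 and  $2, $1, $2 ; 0/15/9/9/14/14/13/12

12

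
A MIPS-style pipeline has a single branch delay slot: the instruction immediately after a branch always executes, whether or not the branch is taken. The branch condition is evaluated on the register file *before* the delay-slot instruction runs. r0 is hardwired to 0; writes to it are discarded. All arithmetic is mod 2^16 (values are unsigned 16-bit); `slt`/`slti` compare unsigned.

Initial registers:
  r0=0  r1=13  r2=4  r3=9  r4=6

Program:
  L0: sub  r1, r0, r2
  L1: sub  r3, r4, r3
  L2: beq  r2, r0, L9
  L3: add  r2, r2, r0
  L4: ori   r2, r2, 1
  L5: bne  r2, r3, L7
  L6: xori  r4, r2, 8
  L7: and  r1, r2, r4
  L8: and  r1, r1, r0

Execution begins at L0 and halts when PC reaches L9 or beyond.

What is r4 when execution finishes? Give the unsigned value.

#0 sub  r1, r0, r2 ; 0/65532/4/9/6
#1 sub  r3, r4, r3 ; 0/65532/4/65533/6
#2 beq  r2, r0, L9 ; 0/65532/4/65533/6 ; →fallthru
#3 add  r2, r2, r0 ; 0/65532/4/65533/6
#4 ori   r2, r2, 1 ; 0/65532/5/65533/6
#5 bne  r2, r3, L7 ; 0/65532/5/65533/6 ; →target
#6 xori  r4, r2, 8 ; 0/65532/5/65533/13
#7 and  r1, r2, r4 ; 0/5/5/65533/13
#8 and  r1, r1, r0 ; 0/0/5/65533/13

13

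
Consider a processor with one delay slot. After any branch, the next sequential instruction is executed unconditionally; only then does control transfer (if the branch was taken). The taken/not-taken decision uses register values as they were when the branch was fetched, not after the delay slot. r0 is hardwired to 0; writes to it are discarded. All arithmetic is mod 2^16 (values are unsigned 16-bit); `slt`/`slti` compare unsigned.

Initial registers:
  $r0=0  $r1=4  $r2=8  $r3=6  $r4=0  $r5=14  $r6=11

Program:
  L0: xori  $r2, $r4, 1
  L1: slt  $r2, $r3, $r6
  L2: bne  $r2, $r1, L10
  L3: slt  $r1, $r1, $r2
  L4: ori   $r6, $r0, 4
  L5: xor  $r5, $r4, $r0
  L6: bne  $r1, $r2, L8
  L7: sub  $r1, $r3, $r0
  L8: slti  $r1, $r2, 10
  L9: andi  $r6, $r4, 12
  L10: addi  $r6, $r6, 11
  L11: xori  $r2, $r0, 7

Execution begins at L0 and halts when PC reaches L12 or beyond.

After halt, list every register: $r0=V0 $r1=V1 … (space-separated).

#0 xori  $r2, $r4, 1 ; 0/4/1/6/0/14/11
#1 slt  $r2, $r3, $r6 ; 0/4/1/6/0/14/11
#2 bne  $r2, $r1, L10 ; 0/4/1/6/0/14/11 ; →target
#3 slt  $r1, $r1, $r2 ; 0/0/1/6/0/14/11
#10 addi  $r6, $r6, 11 ; 0/0/1/6/0/14/22
#11 xori  $r2, $r0, 7 ; 0/0/7/6/0/14/22

$r0=0 $r1=0 $r2=7 $r3=6 $r4=0 $r5=14 $r6=22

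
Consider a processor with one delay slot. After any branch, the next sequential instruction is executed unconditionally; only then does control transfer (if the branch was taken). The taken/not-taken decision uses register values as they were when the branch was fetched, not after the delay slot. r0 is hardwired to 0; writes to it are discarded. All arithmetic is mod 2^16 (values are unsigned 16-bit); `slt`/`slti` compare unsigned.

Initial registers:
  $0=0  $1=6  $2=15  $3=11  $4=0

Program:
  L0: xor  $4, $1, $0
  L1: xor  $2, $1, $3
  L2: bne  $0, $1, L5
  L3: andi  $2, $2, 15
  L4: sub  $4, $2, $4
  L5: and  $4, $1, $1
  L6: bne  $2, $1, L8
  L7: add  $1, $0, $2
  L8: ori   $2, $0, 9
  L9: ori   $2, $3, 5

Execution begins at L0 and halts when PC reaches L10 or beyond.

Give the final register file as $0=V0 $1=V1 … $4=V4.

#0 xor  $4, $1, $0 ; 0/6/15/11/6
#1 xor  $2, $1, $3 ; 0/6/13/11/6
#2 bne  $0, $1, L5 ; 0/6/13/11/6 ; →target
#3 andi  $2, $2, 15 ; 0/6/13/11/6
#5 and  $4, $1, $1 ; 0/6/13/11/6
#6 bne  $2, $1, L8 ; 0/6/13/11/6 ; →target
#7 add  $1, $0, $2 ; 0/13/13/11/6
#8 ori   $2, $0, 9 ; 0/13/9/11/6
#9 ori   $2, $3, 5 ; 0/13/15/11/6

$0=0 $1=13 $2=15 $3=11 $4=6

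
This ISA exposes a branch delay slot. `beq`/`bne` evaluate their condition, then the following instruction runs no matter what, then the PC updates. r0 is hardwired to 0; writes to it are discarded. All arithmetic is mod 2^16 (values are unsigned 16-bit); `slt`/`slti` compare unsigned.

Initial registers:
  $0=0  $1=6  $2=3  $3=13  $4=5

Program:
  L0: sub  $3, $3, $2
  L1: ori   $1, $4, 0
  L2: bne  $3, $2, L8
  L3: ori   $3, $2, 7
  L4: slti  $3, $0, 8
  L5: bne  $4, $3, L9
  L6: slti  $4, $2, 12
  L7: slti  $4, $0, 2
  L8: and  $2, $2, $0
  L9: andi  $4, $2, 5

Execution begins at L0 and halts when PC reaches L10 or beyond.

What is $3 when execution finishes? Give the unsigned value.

7

  step pc=0: sub  $3, $3, $2  regs=(0,6,3,10,5)
  step pc=1: ori   $1, $4, 0  regs=(0,5,3,10,5)
  step pc=2: bne  $3, $2, L8  cond=T  regs=(0,5,3,10,5)
  step pc=3: ori   $3, $2, 7  regs=(0,5,3,7,5)
  step pc=8: and  $2, $2, $0  regs=(0,5,0,7,5)
  step pc=9: andi  $4, $2, 5  regs=(0,5,0,7,0)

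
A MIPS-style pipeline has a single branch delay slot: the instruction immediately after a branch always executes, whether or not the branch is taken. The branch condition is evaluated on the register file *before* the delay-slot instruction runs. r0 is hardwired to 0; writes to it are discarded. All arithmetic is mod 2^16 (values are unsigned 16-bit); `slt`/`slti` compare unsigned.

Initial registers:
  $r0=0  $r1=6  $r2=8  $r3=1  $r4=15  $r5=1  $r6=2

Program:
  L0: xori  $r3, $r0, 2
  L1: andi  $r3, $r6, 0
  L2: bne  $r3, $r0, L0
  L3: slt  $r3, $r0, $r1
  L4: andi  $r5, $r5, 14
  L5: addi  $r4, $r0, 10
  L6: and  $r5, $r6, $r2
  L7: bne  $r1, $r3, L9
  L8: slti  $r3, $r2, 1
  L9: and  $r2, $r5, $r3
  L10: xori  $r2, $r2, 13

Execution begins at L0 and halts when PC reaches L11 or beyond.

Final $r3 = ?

  step pc=0: xori  $r3, $r0, 2  regs=(0,6,8,2,15,1,2)
  step pc=1: andi  $r3, $r6, 0  regs=(0,6,8,0,15,1,2)
  step pc=2: bne  $r3, $r0, L0  cond=F  regs=(0,6,8,0,15,1,2)
  step pc=3: slt  $r3, $r0, $r1  regs=(0,6,8,1,15,1,2)
  step pc=4: andi  $r5, $r5, 14  regs=(0,6,8,1,15,0,2)
  step pc=5: addi  $r4, $r0, 10  regs=(0,6,8,1,10,0,2)
  step pc=6: and  $r5, $r6, $r2  regs=(0,6,8,1,10,0,2)
  step pc=7: bne  $r1, $r3, L9  cond=T  regs=(0,6,8,1,10,0,2)
  step pc=8: slti  $r3, $r2, 1  regs=(0,6,8,0,10,0,2)
  step pc=9: and  $r2, $r5, $r3  regs=(0,6,0,0,10,0,2)
  step pc=10: xori  $r2, $r2, 13  regs=(0,6,13,0,10,0,2)

0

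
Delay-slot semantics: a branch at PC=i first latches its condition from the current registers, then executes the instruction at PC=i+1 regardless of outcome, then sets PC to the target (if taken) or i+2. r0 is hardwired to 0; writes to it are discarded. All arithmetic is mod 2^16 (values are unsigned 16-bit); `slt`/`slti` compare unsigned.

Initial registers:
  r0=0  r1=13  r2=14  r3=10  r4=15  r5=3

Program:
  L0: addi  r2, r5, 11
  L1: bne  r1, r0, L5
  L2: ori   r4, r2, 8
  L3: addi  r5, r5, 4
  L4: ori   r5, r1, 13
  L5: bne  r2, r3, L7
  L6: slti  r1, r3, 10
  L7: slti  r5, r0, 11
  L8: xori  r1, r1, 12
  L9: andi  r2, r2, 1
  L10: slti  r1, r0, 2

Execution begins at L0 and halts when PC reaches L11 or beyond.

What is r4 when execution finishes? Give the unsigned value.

[0] addi  r2, r5, 11  →  {r0:0, r1:13, r2:14, r3:10, r4:15, r5:3}
[1] bne  r1, r0, L5  →  {r0:0, r1:13, r2:14, r3:10, r4:15, r5:3}  ⟨branch taken⟩
[2] ori   r4, r2, 8  →  {r0:0, r1:13, r2:14, r3:10, r4:14, r5:3}
[5] bne  r2, r3, L7  →  {r0:0, r1:13, r2:14, r3:10, r4:14, r5:3}  ⟨branch taken⟩
[6] slti  r1, r3, 10  →  {r0:0, r1:0, r2:14, r3:10, r4:14, r5:3}
[7] slti  r5, r0, 11  →  {r0:0, r1:0, r2:14, r3:10, r4:14, r5:1}
[8] xori  r1, r1, 12  →  {r0:0, r1:12, r2:14, r3:10, r4:14, r5:1}
[9] andi  r2, r2, 1  →  {r0:0, r1:12, r2:0, r3:10, r4:14, r5:1}
[10] slti  r1, r0, 2  →  {r0:0, r1:1, r2:0, r3:10, r4:14, r5:1}

14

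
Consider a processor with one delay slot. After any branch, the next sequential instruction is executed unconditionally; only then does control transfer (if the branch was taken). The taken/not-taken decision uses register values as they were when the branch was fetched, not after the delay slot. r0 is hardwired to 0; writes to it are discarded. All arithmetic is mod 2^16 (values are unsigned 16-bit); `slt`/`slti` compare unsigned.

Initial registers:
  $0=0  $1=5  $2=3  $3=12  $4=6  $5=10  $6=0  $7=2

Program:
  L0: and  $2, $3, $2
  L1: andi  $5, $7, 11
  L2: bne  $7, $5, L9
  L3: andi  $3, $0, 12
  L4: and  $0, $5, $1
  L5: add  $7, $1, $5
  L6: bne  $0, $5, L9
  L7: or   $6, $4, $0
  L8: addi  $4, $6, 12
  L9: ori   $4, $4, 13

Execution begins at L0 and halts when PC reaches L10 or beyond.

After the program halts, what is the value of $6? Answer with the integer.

6

#0 and  $2, $3, $2 ; 0/5/0/12/6/10/0/2
#1 andi  $5, $7, 11 ; 0/5/0/12/6/2/0/2
#2 bne  $7, $5, L9 ; 0/5/0/12/6/2/0/2 ; →fallthru
#3 andi  $3, $0, 12 ; 0/5/0/0/6/2/0/2
#4 and  $0, $5, $1 ; 0/5/0/0/6/2/0/2
#5 add  $7, $1, $5 ; 0/5/0/0/6/2/0/7
#6 bne  $0, $5, L9 ; 0/5/0/0/6/2/0/7 ; →target
#7 or   $6, $4, $0 ; 0/5/0/0/6/2/6/7
#9 ori   $4, $4, 13 ; 0/5/0/0/15/2/6/7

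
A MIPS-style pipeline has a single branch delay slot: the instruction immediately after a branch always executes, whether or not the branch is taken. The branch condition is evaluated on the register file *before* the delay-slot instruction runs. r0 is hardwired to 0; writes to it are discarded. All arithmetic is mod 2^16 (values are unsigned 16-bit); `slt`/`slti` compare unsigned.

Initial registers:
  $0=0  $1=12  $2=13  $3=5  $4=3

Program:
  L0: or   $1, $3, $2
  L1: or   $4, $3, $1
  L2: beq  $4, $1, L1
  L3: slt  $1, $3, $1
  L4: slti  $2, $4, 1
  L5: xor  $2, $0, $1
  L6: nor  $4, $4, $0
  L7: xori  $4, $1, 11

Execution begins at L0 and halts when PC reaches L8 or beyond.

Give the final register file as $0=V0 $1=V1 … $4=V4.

  step pc=0: or   $1, $3, $2  regs=(0,13,13,5,3)
  step pc=1: or   $4, $3, $1  regs=(0,13,13,5,13)
  step pc=2: beq  $4, $1, L1  cond=T  regs=(0,13,13,5,13)
  step pc=3: slt  $1, $3, $1  regs=(0,1,13,5,13)
  step pc=1: or   $4, $3, $1  regs=(0,1,13,5,5)
  step pc=2: beq  $4, $1, L1  cond=F  regs=(0,1,13,5,5)
  step pc=3: slt  $1, $3, $1  regs=(0,0,13,5,5)
  step pc=4: slti  $2, $4, 1  regs=(0,0,0,5,5)
  step pc=5: xor  $2, $0, $1  regs=(0,0,0,5,5)
  step pc=6: nor  $4, $4, $0  regs=(0,0,0,5,65530)
  step pc=7: xori  $4, $1, 11  regs=(0,0,0,5,11)

$0=0 $1=0 $2=0 $3=5 $4=11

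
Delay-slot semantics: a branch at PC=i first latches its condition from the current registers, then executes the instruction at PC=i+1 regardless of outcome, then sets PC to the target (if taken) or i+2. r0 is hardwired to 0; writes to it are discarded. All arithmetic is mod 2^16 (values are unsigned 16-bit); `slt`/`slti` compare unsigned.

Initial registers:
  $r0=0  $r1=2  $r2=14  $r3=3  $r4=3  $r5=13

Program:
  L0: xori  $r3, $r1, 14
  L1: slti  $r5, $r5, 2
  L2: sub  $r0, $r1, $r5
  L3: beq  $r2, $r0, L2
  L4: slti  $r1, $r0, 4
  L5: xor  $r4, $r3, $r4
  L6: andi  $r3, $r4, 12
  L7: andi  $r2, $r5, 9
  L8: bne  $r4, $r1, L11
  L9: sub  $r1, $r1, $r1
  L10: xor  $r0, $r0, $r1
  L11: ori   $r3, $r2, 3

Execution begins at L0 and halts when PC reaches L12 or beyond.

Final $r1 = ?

PC=0  xori  $r3, $r1, 14     | $r0=0 $r1=2 $r2=14 $r3=12 $r4=3 $r5=13
PC=1  slti  $r5, $r5, 2      | $r0=0 $r1=2 $r2=14 $r3=12 $r4=3 $r5=0
PC=2  sub  $r0, $r1, $r5     | $r0=0 $r1=2 $r2=14 $r3=12 $r4=3 $r5=0
PC=3  beq  $r2, $r0, L2      | $r0=0 $r1=2 $r2=14 $r3=12 $r4=3 $r5=0  [not taken]
PC=4  slti  $r1, $r0, 4      | $r0=0 $r1=1 $r2=14 $r3=12 $r4=3 $r5=0
PC=5  xor  $r4, $r3, $r4     | $r0=0 $r1=1 $r2=14 $r3=12 $r4=15 $r5=0
PC=6  andi  $r3, $r4, 12     | $r0=0 $r1=1 $r2=14 $r3=12 $r4=15 $r5=0
PC=7  andi  $r2, $r5, 9      | $r0=0 $r1=1 $r2=0 $r3=12 $r4=15 $r5=0
PC=8  bne  $r4, $r1, L11     | $r0=0 $r1=1 $r2=0 $r3=12 $r4=15 $r5=0  [TAKEN]
PC=9  sub  $r1, $r1, $r1     | $r0=0 $r1=0 $r2=0 $r3=12 $r4=15 $r5=0
PC=11 ori   $r3, $r2, 3      | $r0=0 $r1=0 $r2=0 $r3=3 $r4=15 $r5=0

0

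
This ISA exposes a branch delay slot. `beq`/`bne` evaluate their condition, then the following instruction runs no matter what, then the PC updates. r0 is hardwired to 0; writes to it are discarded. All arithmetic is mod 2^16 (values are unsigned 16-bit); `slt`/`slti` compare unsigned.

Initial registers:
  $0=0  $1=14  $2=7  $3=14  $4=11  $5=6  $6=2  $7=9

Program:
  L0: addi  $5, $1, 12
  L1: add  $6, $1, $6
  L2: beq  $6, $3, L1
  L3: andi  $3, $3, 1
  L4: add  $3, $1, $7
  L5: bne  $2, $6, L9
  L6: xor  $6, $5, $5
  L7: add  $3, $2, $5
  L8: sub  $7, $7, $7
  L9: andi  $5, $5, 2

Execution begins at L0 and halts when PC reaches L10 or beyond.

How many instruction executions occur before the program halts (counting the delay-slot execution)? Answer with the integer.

8

[0] addi  $5, $1, 12  →  {$0:0, $1:14, $2:7, $3:14, $4:11, $5:26, $6:2, $7:9}
[1] add  $6, $1, $6  →  {$0:0, $1:14, $2:7, $3:14, $4:11, $5:26, $6:16, $7:9}
[2] beq  $6, $3, L1  →  {$0:0, $1:14, $2:7, $3:14, $4:11, $5:26, $6:16, $7:9}  ⟨branch fallthrough⟩
[3] andi  $3, $3, 1  →  {$0:0, $1:14, $2:7, $3:0, $4:11, $5:26, $6:16, $7:9}
[4] add  $3, $1, $7  →  {$0:0, $1:14, $2:7, $3:23, $4:11, $5:26, $6:16, $7:9}
[5] bne  $2, $6, L9  →  {$0:0, $1:14, $2:7, $3:23, $4:11, $5:26, $6:16, $7:9}  ⟨branch taken⟩
[6] xor  $6, $5, $5  →  {$0:0, $1:14, $2:7, $3:23, $4:11, $5:26, $6:0, $7:9}
[9] andi  $5, $5, 2  →  {$0:0, $1:14, $2:7, $3:23, $4:11, $5:2, $6:0, $7:9}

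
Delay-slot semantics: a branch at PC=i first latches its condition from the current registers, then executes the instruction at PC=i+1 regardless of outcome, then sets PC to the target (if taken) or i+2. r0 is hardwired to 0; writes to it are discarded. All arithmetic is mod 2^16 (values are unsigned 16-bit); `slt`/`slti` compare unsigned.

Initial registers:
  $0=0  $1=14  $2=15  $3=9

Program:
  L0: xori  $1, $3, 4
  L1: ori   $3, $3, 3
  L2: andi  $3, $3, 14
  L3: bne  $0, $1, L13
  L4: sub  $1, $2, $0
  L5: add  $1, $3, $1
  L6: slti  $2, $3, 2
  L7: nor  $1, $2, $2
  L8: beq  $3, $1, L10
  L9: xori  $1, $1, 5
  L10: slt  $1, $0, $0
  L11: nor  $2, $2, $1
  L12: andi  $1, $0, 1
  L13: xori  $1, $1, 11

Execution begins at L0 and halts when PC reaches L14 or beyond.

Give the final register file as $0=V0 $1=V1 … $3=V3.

$0=0 $1=4 $2=15 $3=10

#0 xori  $1, $3, 4 ; 0/13/15/9
#1 ori   $3, $3, 3 ; 0/13/15/11
#2 andi  $3, $3, 14 ; 0/13/15/10
#3 bne  $0, $1, L13 ; 0/13/15/10 ; →target
#4 sub  $1, $2, $0 ; 0/15/15/10
#13 xori  $1, $1, 11 ; 0/4/15/10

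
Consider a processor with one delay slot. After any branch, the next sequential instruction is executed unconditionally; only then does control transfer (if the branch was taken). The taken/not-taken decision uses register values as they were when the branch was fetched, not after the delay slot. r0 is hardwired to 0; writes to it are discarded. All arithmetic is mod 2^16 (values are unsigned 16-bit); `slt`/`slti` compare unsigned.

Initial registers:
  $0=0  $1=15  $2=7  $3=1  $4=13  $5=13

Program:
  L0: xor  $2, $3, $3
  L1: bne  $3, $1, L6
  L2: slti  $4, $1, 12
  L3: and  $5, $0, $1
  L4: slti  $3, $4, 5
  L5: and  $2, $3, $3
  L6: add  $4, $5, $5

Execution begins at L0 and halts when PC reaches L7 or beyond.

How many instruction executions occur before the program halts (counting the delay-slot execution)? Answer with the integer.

4

[0] xor  $2, $3, $3  →  {$0:0, $1:15, $2:0, $3:1, $4:13, $5:13}
[1] bne  $3, $1, L6  →  {$0:0, $1:15, $2:0, $3:1, $4:13, $5:13}  ⟨branch taken⟩
[2] slti  $4, $1, 12  →  {$0:0, $1:15, $2:0, $3:1, $4:0, $5:13}
[6] add  $4, $5, $5  →  {$0:0, $1:15, $2:0, $3:1, $4:26, $5:13}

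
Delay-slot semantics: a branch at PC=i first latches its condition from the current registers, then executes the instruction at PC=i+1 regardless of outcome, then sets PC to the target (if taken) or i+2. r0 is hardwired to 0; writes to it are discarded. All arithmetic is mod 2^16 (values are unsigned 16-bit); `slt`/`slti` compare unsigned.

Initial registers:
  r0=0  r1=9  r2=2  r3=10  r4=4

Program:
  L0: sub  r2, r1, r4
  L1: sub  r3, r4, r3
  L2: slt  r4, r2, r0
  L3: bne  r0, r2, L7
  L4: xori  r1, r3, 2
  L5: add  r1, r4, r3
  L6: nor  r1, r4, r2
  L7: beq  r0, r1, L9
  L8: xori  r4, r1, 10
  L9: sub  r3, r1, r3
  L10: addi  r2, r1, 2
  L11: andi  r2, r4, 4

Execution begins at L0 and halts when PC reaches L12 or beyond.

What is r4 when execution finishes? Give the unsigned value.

65522

[0] sub  r2, r1, r4  →  {r0:0, r1:9, r2:5, r3:10, r4:4}
[1] sub  r3, r4, r3  →  {r0:0, r1:9, r2:5, r3:65530, r4:4}
[2] slt  r4, r2, r0  →  {r0:0, r1:9, r2:5, r3:65530, r4:0}
[3] bne  r0, r2, L7  →  {r0:0, r1:9, r2:5, r3:65530, r4:0}  ⟨branch taken⟩
[4] xori  r1, r3, 2  →  {r0:0, r1:65528, r2:5, r3:65530, r4:0}
[7] beq  r0, r1, L9  →  {r0:0, r1:65528, r2:5, r3:65530, r4:0}  ⟨branch fallthrough⟩
[8] xori  r4, r1, 10  →  {r0:0, r1:65528, r2:5, r3:65530, r4:65522}
[9] sub  r3, r1, r3  →  {r0:0, r1:65528, r2:5, r3:65534, r4:65522}
[10] addi  r2, r1, 2  →  {r0:0, r1:65528, r2:65530, r3:65534, r4:65522}
[11] andi  r2, r4, 4  →  {r0:0, r1:65528, r2:0, r3:65534, r4:65522}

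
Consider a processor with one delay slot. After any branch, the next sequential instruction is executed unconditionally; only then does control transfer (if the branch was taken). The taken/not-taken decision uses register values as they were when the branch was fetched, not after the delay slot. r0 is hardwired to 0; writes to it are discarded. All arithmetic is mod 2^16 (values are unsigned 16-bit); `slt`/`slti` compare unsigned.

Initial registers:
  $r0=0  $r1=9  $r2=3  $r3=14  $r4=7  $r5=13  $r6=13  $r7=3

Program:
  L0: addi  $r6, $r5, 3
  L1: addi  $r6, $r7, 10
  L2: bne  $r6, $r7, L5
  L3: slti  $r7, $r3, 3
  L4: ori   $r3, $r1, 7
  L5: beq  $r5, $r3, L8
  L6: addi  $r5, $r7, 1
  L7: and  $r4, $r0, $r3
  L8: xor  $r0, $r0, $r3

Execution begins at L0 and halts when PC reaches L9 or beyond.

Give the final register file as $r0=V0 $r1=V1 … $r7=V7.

  step pc=0: addi  $r6, $r5, 3  regs=(0,9,3,14,7,13,16,3)
  step pc=1: addi  $r6, $r7, 10  regs=(0,9,3,14,7,13,13,3)
  step pc=2: bne  $r6, $r7, L5  cond=T  regs=(0,9,3,14,7,13,13,3)
  step pc=3: slti  $r7, $r3, 3  regs=(0,9,3,14,7,13,13,0)
  step pc=5: beq  $r5, $r3, L8  cond=F  regs=(0,9,3,14,7,13,13,0)
  step pc=6: addi  $r5, $r7, 1  regs=(0,9,3,14,7,1,13,0)
  step pc=7: and  $r4, $r0, $r3  regs=(0,9,3,14,0,1,13,0)
  step pc=8: xor  $r0, $r0, $r3  regs=(0,9,3,14,0,1,13,0)

$r0=0 $r1=9 $r2=3 $r3=14 $r4=0 $r5=1 $r6=13 $r7=0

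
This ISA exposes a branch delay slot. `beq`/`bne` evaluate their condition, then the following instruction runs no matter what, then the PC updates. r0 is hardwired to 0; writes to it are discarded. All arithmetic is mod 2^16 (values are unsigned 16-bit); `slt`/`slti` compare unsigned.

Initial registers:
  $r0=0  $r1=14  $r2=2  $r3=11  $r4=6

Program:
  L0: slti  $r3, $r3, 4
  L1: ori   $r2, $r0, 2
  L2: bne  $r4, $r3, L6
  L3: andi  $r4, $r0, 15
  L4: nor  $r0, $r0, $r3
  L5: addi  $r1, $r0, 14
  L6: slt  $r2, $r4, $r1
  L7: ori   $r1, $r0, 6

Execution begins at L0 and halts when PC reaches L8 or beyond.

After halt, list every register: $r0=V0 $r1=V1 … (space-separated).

PC=0  slti  $r3, $r3, 4      | $r0=0 $r1=14 $r2=2 $r3=0 $r4=6
PC=1  ori   $r2, $r0, 2      | $r0=0 $r1=14 $r2=2 $r3=0 $r4=6
PC=2  bne  $r4, $r3, L6      | $r0=0 $r1=14 $r2=2 $r3=0 $r4=6  [TAKEN]
PC=3  andi  $r4, $r0, 15     | $r0=0 $r1=14 $r2=2 $r3=0 $r4=0
PC=6  slt  $r2, $r4, $r1     | $r0=0 $r1=14 $r2=1 $r3=0 $r4=0
PC=7  ori   $r1, $r0, 6      | $r0=0 $r1=6 $r2=1 $r3=0 $r4=0

$r0=0 $r1=6 $r2=1 $r3=0 $r4=0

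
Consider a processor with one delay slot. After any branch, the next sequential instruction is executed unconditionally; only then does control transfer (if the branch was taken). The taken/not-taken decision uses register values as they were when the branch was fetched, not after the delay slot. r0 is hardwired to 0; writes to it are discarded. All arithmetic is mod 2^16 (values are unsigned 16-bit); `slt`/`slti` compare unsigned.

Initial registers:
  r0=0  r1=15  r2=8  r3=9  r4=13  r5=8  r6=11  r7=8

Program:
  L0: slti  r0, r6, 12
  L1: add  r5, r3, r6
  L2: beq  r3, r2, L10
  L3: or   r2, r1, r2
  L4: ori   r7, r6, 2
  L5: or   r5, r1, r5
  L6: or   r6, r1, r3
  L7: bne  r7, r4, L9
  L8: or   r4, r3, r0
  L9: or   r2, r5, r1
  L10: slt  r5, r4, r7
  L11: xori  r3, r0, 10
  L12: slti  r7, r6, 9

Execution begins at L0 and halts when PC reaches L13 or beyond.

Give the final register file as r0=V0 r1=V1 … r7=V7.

[0] slti  r0, r6, 12  →  {r0:0, r1:15, r2:8, r3:9, r4:13, r5:8, r6:11, r7:8}
[1] add  r5, r3, r6  →  {r0:0, r1:15, r2:8, r3:9, r4:13, r5:20, r6:11, r7:8}
[2] beq  r3, r2, L10  →  {r0:0, r1:15, r2:8, r3:9, r4:13, r5:20, r6:11, r7:8}  ⟨branch fallthrough⟩
[3] or   r2, r1, r2  →  {r0:0, r1:15, r2:15, r3:9, r4:13, r5:20, r6:11, r7:8}
[4] ori   r7, r6, 2  →  {r0:0, r1:15, r2:15, r3:9, r4:13, r5:20, r6:11, r7:11}
[5] or   r5, r1, r5  →  {r0:0, r1:15, r2:15, r3:9, r4:13, r5:31, r6:11, r7:11}
[6] or   r6, r1, r3  →  {r0:0, r1:15, r2:15, r3:9, r4:13, r5:31, r6:15, r7:11}
[7] bne  r7, r4, L9  →  {r0:0, r1:15, r2:15, r3:9, r4:13, r5:31, r6:15, r7:11}  ⟨branch taken⟩
[8] or   r4, r3, r0  →  {r0:0, r1:15, r2:15, r3:9, r4:9, r5:31, r6:15, r7:11}
[9] or   r2, r5, r1  →  {r0:0, r1:15, r2:31, r3:9, r4:9, r5:31, r6:15, r7:11}
[10] slt  r5, r4, r7  →  {r0:0, r1:15, r2:31, r3:9, r4:9, r5:1, r6:15, r7:11}
[11] xori  r3, r0, 10  →  {r0:0, r1:15, r2:31, r3:10, r4:9, r5:1, r6:15, r7:11}
[12] slti  r7, r6, 9  →  {r0:0, r1:15, r2:31, r3:10, r4:9, r5:1, r6:15, r7:0}

r0=0 r1=15 r2=31 r3=10 r4=9 r5=1 r6=15 r7=0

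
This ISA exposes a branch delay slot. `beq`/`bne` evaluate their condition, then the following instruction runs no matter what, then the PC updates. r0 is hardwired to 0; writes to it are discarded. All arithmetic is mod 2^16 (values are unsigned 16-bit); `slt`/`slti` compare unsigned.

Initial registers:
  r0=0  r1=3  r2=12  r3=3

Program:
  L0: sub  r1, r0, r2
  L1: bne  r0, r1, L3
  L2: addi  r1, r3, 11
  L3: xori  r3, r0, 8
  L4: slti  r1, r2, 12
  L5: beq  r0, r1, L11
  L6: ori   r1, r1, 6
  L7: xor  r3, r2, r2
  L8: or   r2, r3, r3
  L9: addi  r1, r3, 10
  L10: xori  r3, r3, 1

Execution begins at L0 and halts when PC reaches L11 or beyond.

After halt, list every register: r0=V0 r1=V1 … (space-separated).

r0=0 r1=6 r2=12 r3=8

[0] sub  r1, r0, r2  →  {r0:0, r1:65524, r2:12, r3:3}
[1] bne  r0, r1, L3  →  {r0:0, r1:65524, r2:12, r3:3}  ⟨branch taken⟩
[2] addi  r1, r3, 11  →  {r0:0, r1:14, r2:12, r3:3}
[3] xori  r3, r0, 8  →  {r0:0, r1:14, r2:12, r3:8}
[4] slti  r1, r2, 12  →  {r0:0, r1:0, r2:12, r3:8}
[5] beq  r0, r1, L11  →  {r0:0, r1:0, r2:12, r3:8}  ⟨branch taken⟩
[6] ori   r1, r1, 6  →  {r0:0, r1:6, r2:12, r3:8}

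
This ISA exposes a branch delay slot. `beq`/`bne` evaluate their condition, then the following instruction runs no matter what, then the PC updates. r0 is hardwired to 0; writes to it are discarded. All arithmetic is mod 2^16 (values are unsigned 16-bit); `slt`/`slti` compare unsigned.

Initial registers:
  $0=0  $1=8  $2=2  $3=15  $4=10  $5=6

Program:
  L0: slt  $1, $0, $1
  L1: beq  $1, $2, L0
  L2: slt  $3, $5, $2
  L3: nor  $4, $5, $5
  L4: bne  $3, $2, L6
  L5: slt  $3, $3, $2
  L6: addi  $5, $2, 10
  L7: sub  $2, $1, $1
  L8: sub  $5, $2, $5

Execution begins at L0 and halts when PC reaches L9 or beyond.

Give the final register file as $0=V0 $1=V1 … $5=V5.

$0=0 $1=1 $2=0 $3=1 $4=65529 $5=65524

  step pc=0: slt  $1, $0, $1  regs=(0,1,2,15,10,6)
  step pc=1: beq  $1, $2, L0  cond=F  regs=(0,1,2,15,10,6)
  step pc=2: slt  $3, $5, $2  regs=(0,1,2,0,10,6)
  step pc=3: nor  $4, $5, $5  regs=(0,1,2,0,65529,6)
  step pc=4: bne  $3, $2, L6  cond=T  regs=(0,1,2,0,65529,6)
  step pc=5: slt  $3, $3, $2  regs=(0,1,2,1,65529,6)
  step pc=6: addi  $5, $2, 10  regs=(0,1,2,1,65529,12)
  step pc=7: sub  $2, $1, $1  regs=(0,1,0,1,65529,12)
  step pc=8: sub  $5, $2, $5  regs=(0,1,0,1,65529,65524)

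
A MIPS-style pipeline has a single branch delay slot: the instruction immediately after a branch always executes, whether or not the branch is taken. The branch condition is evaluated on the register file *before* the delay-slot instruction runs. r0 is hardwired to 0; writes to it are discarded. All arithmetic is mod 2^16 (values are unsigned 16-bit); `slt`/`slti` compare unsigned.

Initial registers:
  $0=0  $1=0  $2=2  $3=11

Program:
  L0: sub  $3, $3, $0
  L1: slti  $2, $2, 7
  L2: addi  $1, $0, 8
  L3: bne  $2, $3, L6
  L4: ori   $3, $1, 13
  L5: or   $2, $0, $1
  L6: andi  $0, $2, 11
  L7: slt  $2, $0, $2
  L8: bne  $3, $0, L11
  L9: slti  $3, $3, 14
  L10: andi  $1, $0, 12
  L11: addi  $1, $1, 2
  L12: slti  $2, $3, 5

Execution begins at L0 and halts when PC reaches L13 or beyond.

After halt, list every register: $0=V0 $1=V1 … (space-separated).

$0=0 $1=10 $2=1 $3=1

PC=0  sub  $3, $3, $0        | $0=0 $1=0 $2=2 $3=11
PC=1  slti  $2, $2, 7        | $0=0 $1=0 $2=1 $3=11
PC=2  addi  $1, $0, 8        | $0=0 $1=8 $2=1 $3=11
PC=3  bne  $2, $3, L6        | $0=0 $1=8 $2=1 $3=11  [TAKEN]
PC=4  ori   $3, $1, 13       | $0=0 $1=8 $2=1 $3=13
PC=6  andi  $0, $2, 11       | $0=0 $1=8 $2=1 $3=13
PC=7  slt  $2, $0, $2        | $0=0 $1=8 $2=1 $3=13
PC=8  bne  $3, $0, L11       | $0=0 $1=8 $2=1 $3=13  [TAKEN]
PC=9  slti  $3, $3, 14       | $0=0 $1=8 $2=1 $3=1
PC=11 addi  $1, $1, 2        | $0=0 $1=10 $2=1 $3=1
PC=12 slti  $2, $3, 5        | $0=0 $1=10 $2=1 $3=1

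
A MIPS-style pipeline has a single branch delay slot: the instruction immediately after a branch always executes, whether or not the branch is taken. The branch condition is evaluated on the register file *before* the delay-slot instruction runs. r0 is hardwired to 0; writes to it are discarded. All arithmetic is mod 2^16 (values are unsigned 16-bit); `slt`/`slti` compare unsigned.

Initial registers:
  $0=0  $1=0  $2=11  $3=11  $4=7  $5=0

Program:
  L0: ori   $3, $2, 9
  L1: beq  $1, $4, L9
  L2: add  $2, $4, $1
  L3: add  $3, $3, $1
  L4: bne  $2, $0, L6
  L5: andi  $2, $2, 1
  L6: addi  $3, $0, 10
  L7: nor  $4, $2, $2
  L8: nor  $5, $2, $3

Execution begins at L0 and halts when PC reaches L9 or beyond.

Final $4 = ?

65534

  step pc=0: ori   $3, $2, 9  regs=(0,0,11,11,7,0)
  step pc=1: beq  $1, $4, L9  cond=F  regs=(0,0,11,11,7,0)
  step pc=2: add  $2, $4, $1  regs=(0,0,7,11,7,0)
  step pc=3: add  $3, $3, $1  regs=(0,0,7,11,7,0)
  step pc=4: bne  $2, $0, L6  cond=T  regs=(0,0,7,11,7,0)
  step pc=5: andi  $2, $2, 1  regs=(0,0,1,11,7,0)
  step pc=6: addi  $3, $0, 10  regs=(0,0,1,10,7,0)
  step pc=7: nor  $4, $2, $2  regs=(0,0,1,10,65534,0)
  step pc=8: nor  $5, $2, $3  regs=(0,0,1,10,65534,65524)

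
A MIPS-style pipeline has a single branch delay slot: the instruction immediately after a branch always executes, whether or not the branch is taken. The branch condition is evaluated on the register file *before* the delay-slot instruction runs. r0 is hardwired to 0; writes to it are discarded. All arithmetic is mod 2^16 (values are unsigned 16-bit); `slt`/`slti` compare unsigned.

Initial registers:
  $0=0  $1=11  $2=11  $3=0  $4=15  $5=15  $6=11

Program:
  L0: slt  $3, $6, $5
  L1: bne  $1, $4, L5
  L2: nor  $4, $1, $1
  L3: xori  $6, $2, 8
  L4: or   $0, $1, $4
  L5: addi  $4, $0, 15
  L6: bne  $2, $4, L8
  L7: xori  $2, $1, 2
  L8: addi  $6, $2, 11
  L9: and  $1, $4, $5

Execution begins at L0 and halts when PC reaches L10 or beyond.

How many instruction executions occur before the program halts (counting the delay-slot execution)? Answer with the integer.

8

#0 slt  $3, $6, $5 ; 0/11/11/1/15/15/11
#1 bne  $1, $4, L5 ; 0/11/11/1/15/15/11 ; →target
#2 nor  $4, $1, $1 ; 0/11/11/1/65524/15/11
#5 addi  $4, $0, 15 ; 0/11/11/1/15/15/11
#6 bne  $2, $4, L8 ; 0/11/11/1/15/15/11 ; →target
#7 xori  $2, $1, 2 ; 0/11/9/1/15/15/11
#8 addi  $6, $2, 11 ; 0/11/9/1/15/15/20
#9 and  $1, $4, $5 ; 0/15/9/1/15/15/20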